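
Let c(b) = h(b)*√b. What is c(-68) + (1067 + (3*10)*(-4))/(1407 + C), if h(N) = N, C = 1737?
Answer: 947/3144 - 136*I*√17 ≈ 0.30121 - 560.74*I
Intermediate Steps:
c(b) = b^(3/2) (c(b) = b*√b = b^(3/2))
c(-68) + (1067 + (3*10)*(-4))/(1407 + C) = (-68)^(3/2) + (1067 + (3*10)*(-4))/(1407 + 1737) = -136*I*√17 + (1067 + 30*(-4))/3144 = -136*I*√17 + (1067 - 120)*(1/3144) = -136*I*√17 + 947*(1/3144) = -136*I*√17 + 947/3144 = 947/3144 - 136*I*√17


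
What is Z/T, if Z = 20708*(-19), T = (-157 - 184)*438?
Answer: 6346/2409 ≈ 2.6343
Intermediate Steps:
T = -149358 (T = -341*438 = -149358)
Z = -393452
Z/T = -393452/(-149358) = -393452*(-1/149358) = 6346/2409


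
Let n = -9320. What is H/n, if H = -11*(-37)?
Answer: -407/9320 ≈ -0.043670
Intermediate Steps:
H = 407
H/n = 407/(-9320) = 407*(-1/9320) = -407/9320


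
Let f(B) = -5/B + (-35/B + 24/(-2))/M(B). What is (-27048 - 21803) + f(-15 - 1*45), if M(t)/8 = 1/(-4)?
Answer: -1172285/24 ≈ -48845.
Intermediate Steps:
M(t) = -2 (M(t) = 8/(-4) = 8*(-¼) = -2)
f(B) = 6 + 25/(2*B) (f(B) = -5/B + (-35/B + 24/(-2))/(-2) = -5/B + (-35/B + 24*(-½))*(-½) = -5/B + (-35/B - 12)*(-½) = -5/B + (-12 - 35/B)*(-½) = -5/B + (6 + 35/(2*B)) = 6 + 25/(2*B))
(-27048 - 21803) + f(-15 - 1*45) = (-27048 - 21803) + (6 + 25/(2*(-15 - 1*45))) = -48851 + (6 + 25/(2*(-15 - 45))) = -48851 + (6 + (25/2)/(-60)) = -48851 + (6 + (25/2)*(-1/60)) = -48851 + (6 - 5/24) = -48851 + 139/24 = -1172285/24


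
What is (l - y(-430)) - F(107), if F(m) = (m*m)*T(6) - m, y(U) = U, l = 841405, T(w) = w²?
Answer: 429778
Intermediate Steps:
F(m) = -m + 36*m² (F(m) = (m*m)*6² - m = m²*36 - m = 36*m² - m = -m + 36*m²)
(l - y(-430)) - F(107) = (841405 - 1*(-430)) - 107*(-1 + 36*107) = (841405 + 430) - 107*(-1 + 3852) = 841835 - 107*3851 = 841835 - 1*412057 = 841835 - 412057 = 429778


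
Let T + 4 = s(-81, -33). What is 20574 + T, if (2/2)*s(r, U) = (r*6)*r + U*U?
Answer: 61025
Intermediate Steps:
s(r, U) = U² + 6*r² (s(r, U) = (r*6)*r + U*U = (6*r)*r + U² = 6*r² + U² = U² + 6*r²)
T = 40451 (T = -4 + ((-33)² + 6*(-81)²) = -4 + (1089 + 6*6561) = -4 + (1089 + 39366) = -4 + 40455 = 40451)
20574 + T = 20574 + 40451 = 61025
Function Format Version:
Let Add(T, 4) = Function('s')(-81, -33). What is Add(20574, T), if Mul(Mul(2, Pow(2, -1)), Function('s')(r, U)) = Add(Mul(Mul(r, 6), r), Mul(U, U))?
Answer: 61025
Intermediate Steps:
Function('s')(r, U) = Add(Pow(U, 2), Mul(6, Pow(r, 2))) (Function('s')(r, U) = Add(Mul(Mul(r, 6), r), Mul(U, U)) = Add(Mul(Mul(6, r), r), Pow(U, 2)) = Add(Mul(6, Pow(r, 2)), Pow(U, 2)) = Add(Pow(U, 2), Mul(6, Pow(r, 2))))
T = 40451 (T = Add(-4, Add(Pow(-33, 2), Mul(6, Pow(-81, 2)))) = Add(-4, Add(1089, Mul(6, 6561))) = Add(-4, Add(1089, 39366)) = Add(-4, 40455) = 40451)
Add(20574, T) = Add(20574, 40451) = 61025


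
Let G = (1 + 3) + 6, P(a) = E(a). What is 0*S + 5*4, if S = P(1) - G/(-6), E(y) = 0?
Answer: 20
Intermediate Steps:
P(a) = 0
G = 10 (G = 4 + 6 = 10)
S = 5/3 (S = 0 - 10/(-6) = 0 - 10*(-1)/6 = 0 - 1*(-5/3) = 0 + 5/3 = 5/3 ≈ 1.6667)
0*S + 5*4 = 0*(5/3) + 5*4 = 0 + 20 = 20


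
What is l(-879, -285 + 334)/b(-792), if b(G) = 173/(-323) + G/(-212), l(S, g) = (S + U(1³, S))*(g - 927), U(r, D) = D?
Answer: 26423587356/54785 ≈ 4.8231e+5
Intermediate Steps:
l(S, g) = 2*S*(-927 + g) (l(S, g) = (S + S)*(g - 927) = (2*S)*(-927 + g) = 2*S*(-927 + g))
b(G) = -173/323 - G/212 (b(G) = 173*(-1/323) + G*(-1/212) = -173/323 - G/212)
l(-879, -285 + 334)/b(-792) = (2*(-879)*(-927 + (-285 + 334)))/(-173/323 - 1/212*(-792)) = (2*(-879)*(-927 + 49))/(-173/323 + 198/53) = (2*(-879)*(-878))/(54785/17119) = 1543524*(17119/54785) = 26423587356/54785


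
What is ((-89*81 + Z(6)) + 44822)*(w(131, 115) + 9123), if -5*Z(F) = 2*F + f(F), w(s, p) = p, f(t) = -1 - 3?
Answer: 1737270566/5 ≈ 3.4745e+8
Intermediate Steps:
f(t) = -4
Z(F) = ⅘ - 2*F/5 (Z(F) = -(2*F - 4)/5 = -(-4 + 2*F)/5 = ⅘ - 2*F/5)
((-89*81 + Z(6)) + 44822)*(w(131, 115) + 9123) = ((-89*81 + (⅘ - ⅖*6)) + 44822)*(115 + 9123) = ((-7209 + (⅘ - 12/5)) + 44822)*9238 = ((-7209 - 8/5) + 44822)*9238 = (-36053/5 + 44822)*9238 = (188057/5)*9238 = 1737270566/5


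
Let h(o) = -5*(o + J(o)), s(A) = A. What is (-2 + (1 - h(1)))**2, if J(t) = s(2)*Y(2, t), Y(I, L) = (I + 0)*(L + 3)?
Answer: 7056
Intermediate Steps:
Y(I, L) = I*(3 + L)
J(t) = 12 + 4*t (J(t) = 2*(2*(3 + t)) = 2*(6 + 2*t) = 12 + 4*t)
h(o) = -60 - 25*o (h(o) = -5*(o + (12 + 4*o)) = -5*(12 + 5*o) = -60 - 25*o)
(-2 + (1 - h(1)))**2 = (-2 + (1 - (-60 - 25*1)))**2 = (-2 + (1 - (-60 - 25)))**2 = (-2 + (1 - 1*(-85)))**2 = (-2 + (1 + 85))**2 = (-2 + 86)**2 = 84**2 = 7056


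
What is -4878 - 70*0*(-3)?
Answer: -4878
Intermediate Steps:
-4878 - 70*0*(-3) = -4878 - 14*0*(-3) = -4878 + 0*(-3) = -4878 + 0 = -4878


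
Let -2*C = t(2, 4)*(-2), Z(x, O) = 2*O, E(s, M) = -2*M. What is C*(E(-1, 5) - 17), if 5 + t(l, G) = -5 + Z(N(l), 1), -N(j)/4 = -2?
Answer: 216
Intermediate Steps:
N(j) = 8 (N(j) = -4*(-2) = 8)
t(l, G) = -8 (t(l, G) = -5 + (-5 + 2*1) = -5 + (-5 + 2) = -5 - 3 = -8)
C = -8 (C = -(-4)*(-2) = -½*16 = -8)
C*(E(-1, 5) - 17) = -8*(-2*5 - 17) = -8*(-10 - 17) = -8*(-27) = 216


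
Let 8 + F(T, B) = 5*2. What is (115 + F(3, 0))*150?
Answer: 17550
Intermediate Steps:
F(T, B) = 2 (F(T, B) = -8 + 5*2 = -8 + 10 = 2)
(115 + F(3, 0))*150 = (115 + 2)*150 = 117*150 = 17550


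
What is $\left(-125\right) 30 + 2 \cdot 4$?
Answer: $-3742$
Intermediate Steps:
$\left(-125\right) 30 + 2 \cdot 4 = -3750 + 8 = -3742$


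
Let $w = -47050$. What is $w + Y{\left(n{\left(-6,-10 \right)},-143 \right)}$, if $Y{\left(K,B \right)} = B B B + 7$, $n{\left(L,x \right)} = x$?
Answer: $-2971250$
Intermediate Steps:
$Y{\left(K,B \right)} = 7 + B^{3}$ ($Y{\left(K,B \right)} = B^{2} B + 7 = B^{3} + 7 = 7 + B^{3}$)
$w + Y{\left(n{\left(-6,-10 \right)},-143 \right)} = -47050 + \left(7 + \left(-143\right)^{3}\right) = -47050 + \left(7 - 2924207\right) = -47050 - 2924200 = -2971250$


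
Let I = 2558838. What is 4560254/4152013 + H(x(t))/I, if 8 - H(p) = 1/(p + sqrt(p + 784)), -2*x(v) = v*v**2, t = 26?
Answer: 75106395376284627711/68382559897636712626 + I*sqrt(2001)/98818418773212 ≈ 1.0983 + 4.5267e-13*I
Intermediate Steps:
x(v) = -v**3/2 (x(v) = -v*v**2/2 = -v**3/2)
H(p) = 8 - 1/(p + sqrt(784 + p)) (H(p) = 8 - 1/(p + sqrt(p + 784)) = 8 - 1/(p + sqrt(784 + p)))
4560254/4152013 + H(x(t))/I = 4560254/4152013 + ((-1 + 8*(-1/2*26**3) + 8*sqrt(784 - 1/2*26**3))/(-1/2*26**3 + sqrt(784 - 1/2*26**3)))/2558838 = 4560254*(1/4152013) + ((-1 + 8*(-1/2*17576) + 8*sqrt(784 - 1/2*17576))/(-1/2*17576 + sqrt(784 - 1/2*17576)))*(1/2558838) = 4560254/4152013 + ((-1 + 8*(-8788) + 8*sqrt(784 - 8788))/(-8788 + sqrt(784 - 8788)))*(1/2558838) = 4560254/4152013 + ((-1 - 70304 + 8*sqrt(-8004))/(-8788 + sqrt(-8004)))*(1/2558838) = 4560254/4152013 + ((-1 - 70304 + 8*(2*I*sqrt(2001)))/(-8788 + 2*I*sqrt(2001)))*(1/2558838) = 4560254/4152013 + ((-1 - 70304 + 16*I*sqrt(2001))/(-8788 + 2*I*sqrt(2001)))*(1/2558838) = 4560254/4152013 + ((-70305 + 16*I*sqrt(2001))/(-8788 + 2*I*sqrt(2001)))*(1/2558838) = 4560254/4152013 + (-70305 + 16*I*sqrt(2001))/(2558838*(-8788 + 2*I*sqrt(2001)))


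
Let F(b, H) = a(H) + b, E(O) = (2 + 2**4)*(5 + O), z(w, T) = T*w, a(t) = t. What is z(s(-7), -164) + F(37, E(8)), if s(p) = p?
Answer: 1419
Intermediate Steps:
E(O) = 90 + 18*O (E(O) = (2 + 16)*(5 + O) = 18*(5 + O) = 90 + 18*O)
F(b, H) = H + b
z(s(-7), -164) + F(37, E(8)) = -164*(-7) + ((90 + 18*8) + 37) = 1148 + ((90 + 144) + 37) = 1148 + (234 + 37) = 1148 + 271 = 1419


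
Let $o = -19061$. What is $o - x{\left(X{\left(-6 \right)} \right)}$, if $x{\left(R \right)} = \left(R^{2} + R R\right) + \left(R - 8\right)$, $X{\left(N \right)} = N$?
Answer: $-19119$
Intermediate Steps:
$x{\left(R \right)} = -8 + R + 2 R^{2}$ ($x{\left(R \right)} = \left(R^{2} + R^{2}\right) + \left(-8 + R\right) = 2 R^{2} + \left(-8 + R\right) = -8 + R + 2 R^{2}$)
$o - x{\left(X{\left(-6 \right)} \right)} = -19061 - \left(-8 - 6 + 2 \left(-6\right)^{2}\right) = -19061 - \left(-8 - 6 + 2 \cdot 36\right) = -19061 - \left(-8 - 6 + 72\right) = -19061 - 58 = -19119$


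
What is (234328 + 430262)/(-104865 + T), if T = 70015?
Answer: -66459/3485 ≈ -19.070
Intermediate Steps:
(234328 + 430262)/(-104865 + T) = (234328 + 430262)/(-104865 + 70015) = 664590/(-34850) = 664590*(-1/34850) = -66459/3485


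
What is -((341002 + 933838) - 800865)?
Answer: -473975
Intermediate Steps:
-((341002 + 933838) - 800865) = -(1274840 - 800865) = -1*473975 = -473975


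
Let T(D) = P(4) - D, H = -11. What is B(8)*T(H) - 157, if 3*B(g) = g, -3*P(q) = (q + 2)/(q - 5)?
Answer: -367/3 ≈ -122.33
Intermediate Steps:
P(q) = -(2 + q)/(3*(-5 + q)) (P(q) = -(q + 2)/(3*(q - 5)) = -(2 + q)/(3*(-5 + q)))
T(D) = 2 - D (T(D) = (-2 - 1*4)/(3*(-5 + 4)) - D = (⅓)*(-2 - 4)/(-1) - D = (⅓)*(-1)*(-6) - D = 2 - D)
B(g) = g/3
B(8)*T(H) - 157 = ((⅓)*8)*(2 - 1*(-11)) - 157 = 8*(2 + 11)/3 - 157 = (8/3)*13 - 157 = 104/3 - 157 = -367/3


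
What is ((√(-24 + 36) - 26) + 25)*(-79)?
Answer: 79 - 158*√3 ≈ -194.66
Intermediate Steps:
((√(-24 + 36) - 26) + 25)*(-79) = ((√12 - 26) + 25)*(-79) = ((2*√3 - 26) + 25)*(-79) = ((-26 + 2*√3) + 25)*(-79) = (-1 + 2*√3)*(-79) = 79 - 158*√3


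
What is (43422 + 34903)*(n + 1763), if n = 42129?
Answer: 3437840900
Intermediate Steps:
(43422 + 34903)*(n + 1763) = (43422 + 34903)*(42129 + 1763) = 78325*43892 = 3437840900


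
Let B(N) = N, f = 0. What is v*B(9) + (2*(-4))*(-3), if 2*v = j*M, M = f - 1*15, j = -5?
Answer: 723/2 ≈ 361.50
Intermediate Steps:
M = -15 (M = 0 - 1*15 = 0 - 15 = -15)
v = 75/2 (v = (-5*(-15))/2 = (½)*75 = 75/2 ≈ 37.500)
v*B(9) + (2*(-4))*(-3) = (75/2)*9 + (2*(-4))*(-3) = 675/2 - 8*(-3) = 675/2 + 24 = 723/2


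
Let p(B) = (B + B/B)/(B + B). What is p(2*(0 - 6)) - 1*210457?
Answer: -5050957/24 ≈ -2.1046e+5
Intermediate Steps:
p(B) = (1 + B)/(2*B) (p(B) = (B + 1)/((2*B)) = (1 + B)*(1/(2*B)) = (1 + B)/(2*B))
p(2*(0 - 6)) - 1*210457 = (1 + 2*(0 - 6))/(2*((2*(0 - 6)))) - 1*210457 = (1 + 2*(-6))/(2*((2*(-6)))) - 210457 = (½)*(1 - 12)/(-12) - 210457 = (½)*(-1/12)*(-11) - 210457 = 11/24 - 210457 = -5050957/24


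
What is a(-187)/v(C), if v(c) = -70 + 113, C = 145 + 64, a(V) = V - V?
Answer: 0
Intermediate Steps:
a(V) = 0
C = 209
v(c) = 43
a(-187)/v(C) = 0/43 = 0*(1/43) = 0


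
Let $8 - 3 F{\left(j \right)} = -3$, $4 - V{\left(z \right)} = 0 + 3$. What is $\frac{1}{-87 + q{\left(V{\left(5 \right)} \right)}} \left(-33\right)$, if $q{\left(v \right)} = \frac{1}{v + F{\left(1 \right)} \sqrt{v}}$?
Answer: $\frac{154}{405} \approx 0.38025$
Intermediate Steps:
$V{\left(z \right)} = 1$ ($V{\left(z \right)} = 4 - \left(0 + 3\right) = 4 - 3 = 1$)
$F{\left(j \right)} = \frac{11}{3}$ ($F{\left(j \right)} = \frac{8}{3} - -1 = \frac{8}{3} + 1 = \frac{11}{3}$)
$q{\left(v \right)} = \frac{1}{v + \frac{11 \sqrt{v}}{3}}$
$\frac{1}{-87 + q{\left(V{\left(5 \right)} \right)}} \left(-33\right) = \frac{1}{-87 + \frac{3}{3 \cdot 1 + 11 \sqrt{1}}} \left(-33\right) = \frac{1}{-87 + \frac{3}{3 + 11 \cdot 1}} \left(-33\right) = \frac{1}{-87 + \frac{3}{3 + 11}} \left(-33\right) = \frac{1}{-87 + \frac{3}{14}} \left(-33\right) = \frac{1}{- \frac{1215}{14}} \left(-33\right) = \left(- \frac{14}{1215}\right) \left(-33\right) = \frac{154}{405}$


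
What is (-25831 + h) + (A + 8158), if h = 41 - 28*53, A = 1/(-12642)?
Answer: -241664473/12642 ≈ -19116.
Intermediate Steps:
A = -1/12642 ≈ -7.9101e-5
h = -1443 (h = 41 - 1484 = -1443)
(-25831 + h) + (A + 8158) = (-25831 - 1443) + (-1/12642 + 8158) = -27274 + 103133435/12642 = -241664473/12642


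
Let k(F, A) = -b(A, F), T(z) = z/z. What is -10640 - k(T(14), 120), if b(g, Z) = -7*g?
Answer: -11480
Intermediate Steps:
T(z) = 1
k(F, A) = 7*A (k(F, A) = -(-7)*A = 7*A)
-10640 - k(T(14), 120) = -10640 - 7*120 = -10640 - 1*840 = -10640 - 840 = -11480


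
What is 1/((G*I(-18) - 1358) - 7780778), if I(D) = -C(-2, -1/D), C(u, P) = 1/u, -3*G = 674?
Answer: -3/23346745 ≈ -1.2850e-7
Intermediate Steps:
G = -674/3 (G = -⅓*674 = -674/3 ≈ -224.67)
I(D) = ½ (I(D) = -1/(-2) = -1*(-½) = ½)
1/((G*I(-18) - 1358) - 7780778) = 1/((-674/3*½ - 1358) - 7780778) = 1/((-337/3 - 1358) - 7780778) = 1/(-4411/3 - 7780778) = 1/(-23346745/3) = -3/23346745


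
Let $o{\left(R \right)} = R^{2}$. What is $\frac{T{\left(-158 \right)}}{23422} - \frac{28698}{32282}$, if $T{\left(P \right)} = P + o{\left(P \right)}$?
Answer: $\frac{32155684}{189027251} \approx 0.17011$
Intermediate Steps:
$T{\left(P \right)} = P + P^{2}$
$\frac{T{\left(-158 \right)}}{23422} - \frac{28698}{32282} = \frac{\left(-158\right) \left(1 - 158\right)}{23422} - \frac{28698}{32282} = \left(-158\right) \left(-157\right) \frac{1}{23422} - \frac{14349}{16141} = 24806 \cdot \frac{1}{23422} - \frac{14349}{16141} = \frac{12403}{11711} - \frac{14349}{16141} = \frac{32155684}{189027251}$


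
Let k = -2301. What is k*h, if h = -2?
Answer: 4602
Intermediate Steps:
k*h = -2301*(-2) = 4602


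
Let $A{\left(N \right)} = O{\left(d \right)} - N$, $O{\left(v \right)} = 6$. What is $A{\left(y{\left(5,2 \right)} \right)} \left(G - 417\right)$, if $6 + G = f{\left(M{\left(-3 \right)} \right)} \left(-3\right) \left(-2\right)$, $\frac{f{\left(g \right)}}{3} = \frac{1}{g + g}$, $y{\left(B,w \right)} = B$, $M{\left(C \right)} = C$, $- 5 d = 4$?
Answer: $-426$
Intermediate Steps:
$d = - \frac{4}{5}$ ($d = \left(- \frac{1}{5}\right) 4 = - \frac{4}{5} \approx -0.8$)
$A{\left(N \right)} = 6 - N$
$f{\left(g \right)} = \frac{3}{2 g}$ ($f{\left(g \right)} = \frac{3}{g + g} = \frac{3}{2 g}$)
$G = -9$ ($G = -6 + \frac{3}{2 \left(-3\right)} \left(-3\right) \left(-2\right) = -6 + \frac{3}{2} \left(- \frac{1}{3}\right) \left(-3\right) \left(-2\right) = -6 + \left(- \frac{1}{2}\right) \left(-3\right) \left(-2\right) = -6 + \frac{3}{2} \left(-2\right) = -6 - 3 = -9$)
$A{\left(y{\left(5,2 \right)} \right)} \left(G - 417\right) = \left(6 - 5\right) \left(-9 - 417\right) = \left(6 - 5\right) \left(-426\right) = 1 \left(-426\right) = -426$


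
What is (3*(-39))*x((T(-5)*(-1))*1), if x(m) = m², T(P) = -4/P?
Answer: -1872/25 ≈ -74.880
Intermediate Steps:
(3*(-39))*x((T(-5)*(-1))*1) = (3*(-39))*((-4/(-5)*(-1))*1)² = -117*((-4*(-⅕)*(-1))*1)² = -117*(((⅘)*(-1))*1)² = -117*(-⅘*1)² = -117*(-⅘)² = -117*16/25 = -1872/25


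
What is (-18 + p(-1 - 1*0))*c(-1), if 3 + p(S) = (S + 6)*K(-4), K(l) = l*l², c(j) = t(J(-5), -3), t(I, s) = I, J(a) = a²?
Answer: -8525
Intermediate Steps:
c(j) = 25 (c(j) = (-5)² = 25)
K(l) = l³
p(S) = -387 - 64*S (p(S) = -3 + (S + 6)*(-4)³ = -3 + (6 + S)*(-64) = -3 + (-384 - 64*S) = -387 - 64*S)
(-18 + p(-1 - 1*0))*c(-1) = (-18 + (-387 - 64*(-1 - 1*0)))*25 = (-18 + (-387 - 64*(-1 + 0)))*25 = (-18 + (-387 - 64*(-1)))*25 = (-18 + (-387 + 64))*25 = (-18 - 323)*25 = -341*25 = -8525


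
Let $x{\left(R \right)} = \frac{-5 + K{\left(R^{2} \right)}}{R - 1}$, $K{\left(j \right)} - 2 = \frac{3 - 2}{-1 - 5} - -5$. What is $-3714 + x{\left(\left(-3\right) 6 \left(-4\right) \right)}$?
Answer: $- \frac{1582153}{426} \approx -3714.0$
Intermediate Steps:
$K{\left(j \right)} = \frac{41}{6}$ ($K{\left(j \right)} = 2 + \left(\frac{3 - 2}{-1 - 5} - -5\right) = 2 + \left(1 \frac{1}{-6} + 5\right) = 2 + \left(1 \left(- \frac{1}{6}\right) + 5\right) = 2 + \left(- \frac{1}{6} + 5\right) = 2 + \frac{29}{6} = \frac{41}{6}$)
$x{\left(R \right)} = \frac{11}{6 \left(-1 + R\right)}$ ($x{\left(R \right)} = \frac{-5 + \frac{41}{6}}{R - 1} = \frac{1}{-1 + R} \frac{11}{6} = \frac{11}{6 \left(-1 + R\right)}$)
$-3714 + x{\left(\left(-3\right) 6 \left(-4\right) \right)} = -3714 + \frac{11}{6 \left(-1 + \left(-3\right) 6 \left(-4\right)\right)} = -3714 + \frac{11}{6 \left(-1 - -72\right)} = -3714 + \frac{11}{6 \left(-1 + 72\right)} = -3714 + \frac{11}{6 \cdot 71} = -3714 + \frac{11}{6} \cdot \frac{1}{71} = -3714 + \frac{11}{426} = - \frac{1582153}{426}$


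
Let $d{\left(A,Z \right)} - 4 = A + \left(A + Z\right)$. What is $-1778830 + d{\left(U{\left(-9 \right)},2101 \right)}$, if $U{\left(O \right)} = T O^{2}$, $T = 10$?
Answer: $-1775105$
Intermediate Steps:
$U{\left(O \right)} = 10 O^{2}$
$d{\left(A,Z \right)} = 4 + Z + 2 A$ ($d{\left(A,Z \right)} = 4 + \left(A + \left(A + Z\right)\right) = 4 + \left(Z + 2 A\right) = 4 + Z + 2 A$)
$-1778830 + d{\left(U{\left(-9 \right)},2101 \right)} = -1778830 + \left(4 + 2101 + 2 \cdot 10 \left(-9\right)^{2}\right) = -1778830 + \left(4 + 2101 + 2 \cdot 10 \cdot 81\right) = -1778830 + \left(4 + 2101 + 2 \cdot 810\right) = -1778830 + \left(4 + 2101 + 1620\right) = -1778830 + 3725 = -1775105$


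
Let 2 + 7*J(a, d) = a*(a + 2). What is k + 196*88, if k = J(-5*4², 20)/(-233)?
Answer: 28125250/1631 ≈ 17244.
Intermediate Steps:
J(a, d) = -2/7 + a*(2 + a)/7 (J(a, d) = -2/7 + (a*(a + 2))/7 = -2/7 + (a*(2 + a))/7 = -2/7 + a*(2 + a)/7)
k = -6238/1631 (k = (-2/7 + (-5*4²)²/7 + 2*(-5*4²)/7)/(-233) = (-2/7 + (-5*16)²/7 + 2*(-5*16)/7)*(-1/233) = (-2/7 + (⅐)*(-80)² + (2/7)*(-80))*(-1/233) = (-2/7 + (⅐)*6400 - 160/7)*(-1/233) = (-2/7 + 6400/7 - 160/7)*(-1/233) = (6238/7)*(-1/233) = -6238/1631 ≈ -3.8246)
k + 196*88 = -6238/1631 + 196*88 = -6238/1631 + 17248 = 28125250/1631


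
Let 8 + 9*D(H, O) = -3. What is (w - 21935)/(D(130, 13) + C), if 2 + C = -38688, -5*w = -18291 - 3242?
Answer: 793278/1741105 ≈ 0.45562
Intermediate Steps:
w = 21533/5 (w = -(-18291 - 3242)/5 = -⅕*(-21533) = 21533/5 ≈ 4306.6)
C = -38690 (C = -2 - 38688 = -38690)
D(H, O) = -11/9 (D(H, O) = -8/9 + (⅑)*(-3) = -8/9 - ⅓ = -11/9)
(w - 21935)/(D(130, 13) + C) = (21533/5 - 21935)/(-11/9 - 38690) = -88142/(5*(-348221/9)) = -88142/5*(-9/348221) = 793278/1741105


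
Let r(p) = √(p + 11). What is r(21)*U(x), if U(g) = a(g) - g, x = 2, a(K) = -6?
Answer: -32*√2 ≈ -45.255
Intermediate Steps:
U(g) = -6 - g
r(p) = √(11 + p)
r(21)*U(x) = √(11 + 21)*(-6 - 1*2) = √32*(-6 - 2) = (4*√2)*(-8) = -32*√2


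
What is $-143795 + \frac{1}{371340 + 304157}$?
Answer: $- \frac{97133091114}{675497} \approx -1.438 \cdot 10^{5}$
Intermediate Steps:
$-143795 + \frac{1}{371340 + 304157} = -143795 + \frac{1}{675497} = - \frac{97133091114}{675497}$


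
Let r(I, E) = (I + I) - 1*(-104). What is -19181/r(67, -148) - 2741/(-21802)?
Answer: -104382951/1297219 ≈ -80.467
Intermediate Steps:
r(I, E) = 104 + 2*I (r(I, E) = 2*I + 104 = 104 + 2*I)
-19181/r(67, -148) - 2741/(-21802) = -19181/(104 + 2*67) - 2741/(-21802) = -19181/(104 + 134) - 2741*(-1/21802) = -19181/238 + 2741/21802 = -104382951/1297219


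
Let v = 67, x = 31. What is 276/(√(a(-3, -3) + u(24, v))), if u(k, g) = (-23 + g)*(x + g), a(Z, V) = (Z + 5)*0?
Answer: 69*√22/77 ≈ 4.2031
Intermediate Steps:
a(Z, V) = 0 (a(Z, V) = (5 + Z)*0 = 0)
u(k, g) = (-23 + g)*(31 + g)
276/(√(a(-3, -3) + u(24, v))) = 276/(√(0 + (-713 + 67² + 8*67))) = 276/(√(0 + (-713 + 4489 + 536))) = 276/(√(0 + 4312)) = 276/(√4312) = 276/((14*√22)) = 276*(√22/308) = 69*√22/77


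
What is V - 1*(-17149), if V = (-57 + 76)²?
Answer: 17510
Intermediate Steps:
V = 361 (V = 19² = 361)
V - 1*(-17149) = 361 - 1*(-17149) = 361 + 17149 = 17510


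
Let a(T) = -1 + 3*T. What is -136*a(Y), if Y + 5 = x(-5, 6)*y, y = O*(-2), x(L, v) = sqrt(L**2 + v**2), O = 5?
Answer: 2176 + 4080*sqrt(61) ≈ 34042.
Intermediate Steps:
y = -10 (y = 5*(-2) = -10)
Y = -5 - 10*sqrt(61) (Y = -5 + sqrt((-5)**2 + 6**2)*(-10) = -5 + sqrt(25 + 36)*(-10) = -5 + sqrt(61)*(-10) = -5 - 10*sqrt(61) ≈ -83.103)
-136*a(Y) = -136*(-1 + 3*(-5 - 10*sqrt(61))) = -136*(-1 + (-15 - 30*sqrt(61))) = -136*(-16 - 30*sqrt(61)) = 2176 + 4080*sqrt(61)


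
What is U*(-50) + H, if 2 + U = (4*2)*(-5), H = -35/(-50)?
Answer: 21007/10 ≈ 2100.7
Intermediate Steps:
H = 7/10 (H = -35*(-1/50) = 7/10 ≈ 0.70000)
U = -42 (U = -2 + (4*2)*(-5) = -2 + 8*(-5) = -2 - 40 = -42)
U*(-50) + H = -42*(-50) + 7/10 = 2100 + 7/10 = 21007/10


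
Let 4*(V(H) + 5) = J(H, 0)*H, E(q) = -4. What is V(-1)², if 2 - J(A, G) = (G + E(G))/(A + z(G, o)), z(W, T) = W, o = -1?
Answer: 81/4 ≈ 20.250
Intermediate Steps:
J(A, G) = 2 - (-4 + G)/(A + G) (J(A, G) = 2 - (G - 4)/(A + G) = 2 - (-4 + G)/(A + G))
V(H) = -4 + H/2 (V(H) = -5 + (((4 + 0 + 2*H)/(H + 0))*H)/4 = -5 + (((4 + 2*H)/H)*H)/4 = -5 + (4 + 2*H)/4 = -5 + (1 + H/2) = -4 + H/2)
V(-1)² = (-4 + (½)*(-1))² = (-4 - ½)² = (-9/2)² = 81/4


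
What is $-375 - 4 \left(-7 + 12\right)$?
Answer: $-395$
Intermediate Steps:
$-375 - 4 \left(-7 + 12\right) = -375 - 4 \cdot 5 = -375 - 20 = -395$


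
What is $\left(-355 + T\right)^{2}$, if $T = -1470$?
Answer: $3330625$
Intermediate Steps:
$\left(-355 + T\right)^{2} = \left(-355 - 1470\right)^{2} = \left(-1825\right)^{2} = 3330625$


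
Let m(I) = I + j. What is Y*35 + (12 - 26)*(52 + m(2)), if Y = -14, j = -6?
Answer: -1162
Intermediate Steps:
m(I) = -6 + I (m(I) = I - 6 = -6 + I)
Y*35 + (12 - 26)*(52 + m(2)) = -14*35 + (12 - 26)*(52 + (-6 + 2)) = -490 - 14*(52 - 4) = -490 - 14*48 = -490 - 672 = -1162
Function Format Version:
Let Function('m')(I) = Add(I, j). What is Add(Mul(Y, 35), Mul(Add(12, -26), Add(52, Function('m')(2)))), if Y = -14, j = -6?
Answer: -1162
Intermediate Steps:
Function('m')(I) = Add(-6, I) (Function('m')(I) = Add(I, -6) = Add(-6, I))
Add(Mul(Y, 35), Mul(Add(12, -26), Add(52, Function('m')(2)))) = Add(Mul(-14, 35), Mul(Add(12, -26), Add(52, Add(-6, 2)))) = Add(-490, Mul(-14, Add(52, -4))) = Add(-490, Mul(-14, 48)) = Add(-490, -672) = -1162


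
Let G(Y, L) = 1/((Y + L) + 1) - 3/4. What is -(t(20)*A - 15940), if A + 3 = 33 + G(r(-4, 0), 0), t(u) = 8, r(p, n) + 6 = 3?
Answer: 15710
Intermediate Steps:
r(p, n) = -3 (r(p, n) = -6 + 3 = -3)
G(Y, L) = -¾ + 1/(1 + L + Y) (G(Y, L) = 1/((L + Y) + 1) - 3*¼ = 1/(1 + L + Y) - ¾ = -¾ + 1/(1 + L + Y))
A = 115/4 (A = -3 + (33 + (1 - 3*0 - 3*(-3))/(4*(1 + 0 - 3))) = -3 + (33 + (¼)*(1 + 0 + 9)/(-2)) = -3 + (33 + (¼)*(-½)*10) = -3 + (33 - 5/4) = -3 + 127/4 = 115/4 ≈ 28.750)
-(t(20)*A - 15940) = -(8*(115/4) - 15940) = -(230 - 15940) = -1*(-15710) = 15710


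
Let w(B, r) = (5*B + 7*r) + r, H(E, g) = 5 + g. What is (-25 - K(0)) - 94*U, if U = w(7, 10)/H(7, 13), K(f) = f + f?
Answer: -5630/9 ≈ -625.56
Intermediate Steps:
w(B, r) = 5*B + 8*r
K(f) = 2*f
U = 115/18 (U = (5*7 + 8*10)/(5 + 13) = (35 + 80)/18 = 115*(1/18) = 115/18 ≈ 6.3889)
(-25 - K(0)) - 94*U = (-25 - 2*0) - 94*115/18 = (-25 - 1*0) - 5405/9 = (-25 + 0) - 5405/9 = -25 - 5405/9 = -5630/9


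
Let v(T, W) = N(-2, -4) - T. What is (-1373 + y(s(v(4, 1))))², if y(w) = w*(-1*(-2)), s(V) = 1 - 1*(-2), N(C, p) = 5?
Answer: 1868689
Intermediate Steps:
v(T, W) = 5 - T
s(V) = 3 (s(V) = 1 + 2 = 3)
y(w) = 2*w (y(w) = w*2 = 2*w)
(-1373 + y(s(v(4, 1))))² = (-1373 + 2*3)² = (-1373 + 6)² = (-1367)² = 1868689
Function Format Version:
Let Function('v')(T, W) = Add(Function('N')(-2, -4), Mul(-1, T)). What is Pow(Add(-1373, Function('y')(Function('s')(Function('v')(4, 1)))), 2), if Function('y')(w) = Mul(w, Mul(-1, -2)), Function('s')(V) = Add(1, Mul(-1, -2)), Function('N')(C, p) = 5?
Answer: 1868689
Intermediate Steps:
Function('v')(T, W) = Add(5, Mul(-1, T))
Function('s')(V) = 3 (Function('s')(V) = Add(1, 2) = 3)
Function('y')(w) = Mul(2, w) (Function('y')(w) = Mul(w, 2) = Mul(2, w))
Pow(Add(-1373, Function('y')(Function('s')(Function('v')(4, 1)))), 2) = Pow(Add(-1373, Mul(2, 3)), 2) = Pow(Add(-1373, 6), 2) = Pow(-1367, 2) = 1868689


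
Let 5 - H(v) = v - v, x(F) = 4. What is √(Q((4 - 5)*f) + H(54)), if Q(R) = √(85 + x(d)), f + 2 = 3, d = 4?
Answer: √(5 + √89) ≈ 3.7992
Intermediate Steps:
f = 1 (f = -2 + 3 = 1)
H(v) = 5 (H(v) = 5 - (v - v) = 5 - 1*0 = 5 + 0 = 5)
Q(R) = √89 (Q(R) = √(85 + 4) = √89)
√(Q((4 - 5)*f) + H(54)) = √(√89 + 5) = √(5 + √89)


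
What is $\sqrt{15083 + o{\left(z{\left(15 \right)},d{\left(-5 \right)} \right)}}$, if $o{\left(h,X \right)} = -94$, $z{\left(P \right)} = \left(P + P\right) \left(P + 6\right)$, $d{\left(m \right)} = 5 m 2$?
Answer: $\sqrt{14989} \approx 122.43$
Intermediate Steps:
$d{\left(m \right)} = 10 m$
$z{\left(P \right)} = 2 P \left(6 + P\right)$
$\sqrt{15083 + o{\left(z{\left(15 \right)},d{\left(-5 \right)} \right)}} = \sqrt{15083 - 94} = \sqrt{14989}$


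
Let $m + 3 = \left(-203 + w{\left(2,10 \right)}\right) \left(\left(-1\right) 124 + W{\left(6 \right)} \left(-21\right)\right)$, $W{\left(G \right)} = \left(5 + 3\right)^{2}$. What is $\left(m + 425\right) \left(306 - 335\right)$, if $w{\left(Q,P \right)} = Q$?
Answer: $-8569210$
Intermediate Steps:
$W{\left(G \right)} = 64$ ($W{\left(G \right)} = 8^{2} = 64$)
$m = 295065$ ($m = -3 + \left(-203 + 2\right) \left(\left(-1\right) 124 + 64 \left(-21\right)\right) = -3 - 201 \left(-124 - 1344\right) = -3 - -295068 = -3 + 295068 = 295065$)
$\left(m + 425\right) \left(306 - 335\right) = \left(295065 + 425\right) \left(306 - 335\right) = 295490 \left(-29\right) = -8569210$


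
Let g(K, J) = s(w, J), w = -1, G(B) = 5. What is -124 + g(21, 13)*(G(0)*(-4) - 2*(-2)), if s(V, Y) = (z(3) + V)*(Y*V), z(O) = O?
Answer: 292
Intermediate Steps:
s(V, Y) = V*Y*(3 + V) (s(V, Y) = (3 + V)*(Y*V) = (3 + V)*(V*Y) = V*Y*(3 + V))
g(K, J) = -2*J (g(K, J) = -J*(3 - 1) = -1*J*2 = -2*J)
-124 + g(21, 13)*(G(0)*(-4) - 2*(-2)) = -124 + (-2*13)*(5*(-4) - 2*(-2)) = -124 - 26*(-20 + 4) = -124 - 26*(-16) = -124 + 416 = 292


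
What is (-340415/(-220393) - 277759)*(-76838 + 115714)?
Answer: -2379825396947872/220393 ≈ -1.0798e+10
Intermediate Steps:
(-340415/(-220393) - 277759)*(-76838 + 115714) = (-340415*(-1/220393) - 277759)*38876 = (340415/220393 - 277759)*38876 = -61215798872/220393*38876 = -2379825396947872/220393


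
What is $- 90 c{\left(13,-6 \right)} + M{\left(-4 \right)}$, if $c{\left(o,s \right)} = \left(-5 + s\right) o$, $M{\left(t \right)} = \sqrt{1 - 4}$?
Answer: $12870 + i \sqrt{3} \approx 12870.0 + 1.732 i$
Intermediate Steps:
$M{\left(t \right)} = i \sqrt{3}$ ($M{\left(t \right)} = \sqrt{-3} = i \sqrt{3}$)
$c{\left(o,s \right)} = o \left(-5 + s\right)$
$- 90 c{\left(13,-6 \right)} + M{\left(-4 \right)} = - 90 \cdot 13 \left(-5 - 6\right) + i \sqrt{3} = - 90 \cdot 13 \left(-11\right) + i \sqrt{3} = \left(-90\right) \left(-143\right) + i \sqrt{3} = 12870 + i \sqrt{3}$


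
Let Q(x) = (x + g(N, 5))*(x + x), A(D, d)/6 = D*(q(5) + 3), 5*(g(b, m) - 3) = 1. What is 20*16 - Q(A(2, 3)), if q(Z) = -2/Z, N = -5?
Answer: -45664/25 ≈ -1826.6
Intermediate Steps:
g(b, m) = 16/5 (g(b, m) = 3 + (1/5)*1 = 3 + 1/5 = 16/5)
A(D, d) = 78*D/5 (A(D, d) = 6*(D*(-2/5 + 3)) = 6*(D*(13/5)) = 6*(13*D/5) = 78*D/5)
Q(x) = 2*x*(16/5 + x) (Q(x) = (x + 16/5)*(x + x) = (16/5 + x)*(2*x) = 2*x*(16/5 + x))
20*16 - Q(A(2, 3)) = 20*16 - 2*(78/5)*2*(16 + 5*((78/5)*2))/5 = 320 - 2*156*(16 + 5*(156/5))/(5*5) = 320 - 2*156*(16 + 156)/(5*5) = 320 - 2*156*172/(5*5) = 320 - 1*53664/25 = 320 - 53664/25 = -45664/25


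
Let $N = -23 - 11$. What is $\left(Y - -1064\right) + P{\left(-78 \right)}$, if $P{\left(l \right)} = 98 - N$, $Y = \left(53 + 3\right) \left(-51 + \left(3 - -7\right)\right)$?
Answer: $-1100$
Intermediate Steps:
$N = -34$
$Y = -2296$ ($Y = 56 \left(-51 + \left(3 + 7\right)\right) = 56 \left(-51 + 10\right) = 56 \left(-41\right) = -2296$)
$P{\left(l \right)} = 132$ ($P{\left(l \right)} = 98 - -34 = 98 + 34 = 132$)
$\left(Y - -1064\right) + P{\left(-78 \right)} = \left(-2296 - -1064\right) + 132 = \left(-2296 + 1064\right) + 132 = -1232 + 132 = -1100$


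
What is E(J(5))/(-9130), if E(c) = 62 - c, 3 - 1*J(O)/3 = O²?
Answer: -64/4565 ≈ -0.014020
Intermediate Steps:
J(O) = 9 - 3*O²
E(J(5))/(-9130) = (62 - (9 - 3*5²))/(-9130) = (62 - (9 - 3*25))*(-1/9130) = (62 - (9 - 75))*(-1/9130) = (62 - 1*(-66))*(-1/9130) = (62 + 66)*(-1/9130) = 128*(-1/9130) = -64/4565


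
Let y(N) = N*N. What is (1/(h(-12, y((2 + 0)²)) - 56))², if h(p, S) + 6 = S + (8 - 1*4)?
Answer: 1/1764 ≈ 0.00056689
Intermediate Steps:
y(N) = N²
h(p, S) = -2 + S (h(p, S) = -6 + (S + (8 - 1*4)) = -6 + (S + (8 - 4)) = -6 + (S + 4) = -6 + (4 + S) = -2 + S)
(1/(h(-12, y((2 + 0)²)) - 56))² = (1/((-2 + ((2 + 0)²)²) - 56))² = (1/((-2 + (2²)²) - 56))² = (1/((-2 + 4²) - 56))² = (1/((-2 + 16) - 56))² = (1/(14 - 56))² = (1/(-42))² = (-1/42)² = 1/1764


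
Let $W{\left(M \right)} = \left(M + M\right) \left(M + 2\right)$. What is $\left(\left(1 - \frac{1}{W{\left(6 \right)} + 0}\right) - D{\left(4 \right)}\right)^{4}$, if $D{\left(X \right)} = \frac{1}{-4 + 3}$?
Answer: $\frac{1330863361}{84934656} \approx 15.669$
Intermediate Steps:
$W{\left(M \right)} = 2 M \left(2 + M\right)$
$D{\left(X \right)} = -1$ ($D{\left(X \right)} = \frac{1}{-1} = -1$)
$\left(\left(1 - \frac{1}{W{\left(6 \right)} + 0}\right) - D{\left(4 \right)}\right)^{4} = \left(\left(1 - \frac{1}{2 \cdot 6 \left(2 + 6\right) + 0}\right) - -1\right)^{4} = \left(\left(1 - \frac{1}{2 \cdot 6 \cdot 8 + 0}\right) + 1\right)^{4} = \left(\left(1 - \frac{1}{96 + 0}\right) + 1\right)^{4} = \left(\left(1 - \frac{1}{96}\right) + 1\right)^{4} = \left(\frac{95}{96} + 1\right)^{4} = \left(\frac{191}{96}\right)^{4} = \frac{1330863361}{84934656}$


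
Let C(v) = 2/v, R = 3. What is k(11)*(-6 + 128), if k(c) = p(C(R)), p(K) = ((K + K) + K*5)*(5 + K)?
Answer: 29036/9 ≈ 3226.2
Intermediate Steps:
p(K) = 7*K*(5 + K) (p(K) = (2*K + 5*K)*(5 + K) = (7*K)*(5 + K) = 7*K*(5 + K))
k(c) = 238/9 (k(c) = 7*(2/3)*(5 + 2/3) = 7*(2*(⅓))*(5 + 2*(⅓)) = 7*(⅔)*(5 + ⅔) = 7*(⅔)*(17/3) = 238/9)
k(11)*(-6 + 128) = 238*(-6 + 128)/9 = (238/9)*122 = 29036/9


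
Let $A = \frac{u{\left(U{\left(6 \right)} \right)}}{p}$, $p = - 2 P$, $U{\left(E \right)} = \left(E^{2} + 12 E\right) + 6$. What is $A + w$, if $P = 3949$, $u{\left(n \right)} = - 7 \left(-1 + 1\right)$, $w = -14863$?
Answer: $-14863$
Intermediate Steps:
$U{\left(E \right)} = 6 + E^{2} + 12 E$
$u{\left(n \right)} = 0$ ($u{\left(n \right)} = \left(-7\right) 0 = 0$)
$p = -7898$ ($p = \left(-2\right) 3949 = -7898$)
$A = 0$ ($A = \frac{0}{-7898} = 0 \left(- \frac{1}{7898}\right) = 0$)
$A + w = 0 - 14863 = -14863$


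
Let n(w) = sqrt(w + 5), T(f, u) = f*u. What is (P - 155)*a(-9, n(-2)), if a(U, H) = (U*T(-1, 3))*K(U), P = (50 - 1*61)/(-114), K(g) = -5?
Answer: 794655/38 ≈ 20912.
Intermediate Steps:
n(w) = sqrt(5 + w)
P = 11/114 (P = (50 - 61)*(-1/114) = -11*(-1/114) = 11/114 ≈ 0.096491)
a(U, H) = 15*U (a(U, H) = (U*(-1*3))*(-5) = (U*(-3))*(-5) = -3*U*(-5) = 15*U)
(P - 155)*a(-9, n(-2)) = (11/114 - 155)*(15*(-9)) = -17659/114*(-135) = 794655/38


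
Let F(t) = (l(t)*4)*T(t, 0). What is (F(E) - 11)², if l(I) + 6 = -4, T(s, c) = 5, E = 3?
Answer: 44521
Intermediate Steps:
l(I) = -10 (l(I) = -6 - 4 = -10)
F(t) = -200 (F(t) = -10*4*5 = -40*5 = -200)
(F(E) - 11)² = (-200 - 11)² = (-211)² = 44521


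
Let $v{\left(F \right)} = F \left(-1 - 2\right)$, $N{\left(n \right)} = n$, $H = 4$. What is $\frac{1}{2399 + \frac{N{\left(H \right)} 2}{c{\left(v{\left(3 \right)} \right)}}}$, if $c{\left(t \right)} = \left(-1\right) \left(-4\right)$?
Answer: $\frac{1}{2401} \approx 0.00041649$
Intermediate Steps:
$v{\left(F \right)} = - 3 F$ ($v{\left(F \right)} = F \left(-3\right) = - 3 F$)
$c{\left(t \right)} = 4$
$\frac{1}{2399 + \frac{N{\left(H \right)} 2}{c{\left(v{\left(3 \right)} \right)}}} = \frac{1}{2399 + \frac{4 \cdot 2}{4}} = \frac{1}{2399 + \frac{1}{4} \cdot 8} = \frac{1}{2399 + 2} = \frac{1}{2401}$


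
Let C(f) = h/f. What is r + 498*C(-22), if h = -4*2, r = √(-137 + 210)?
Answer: 1992/11 + √73 ≈ 189.64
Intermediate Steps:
r = √73 ≈ 8.5440
h = -8
C(f) = -8/f
r + 498*C(-22) = √73 + 498*(-8/(-22)) = √73 + 498*(-8*(-1/22)) = √73 + 498*(4/11) = √73 + 1992/11 = 1992/11 + √73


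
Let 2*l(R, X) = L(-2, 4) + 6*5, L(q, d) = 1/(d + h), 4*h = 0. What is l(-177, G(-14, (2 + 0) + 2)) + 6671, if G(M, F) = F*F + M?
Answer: 53489/8 ≈ 6686.1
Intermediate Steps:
h = 0 (h = (1/4)*0 = 0)
G(M, F) = M + F**2 (G(M, F) = F**2 + M = M + F**2)
L(q, d) = 1/d (L(q, d) = 1/(d + 0) = 1/d)
l(R, X) = 121/8 (l(R, X) = (1/4 + 6*5)/2 = (1/4 + 30)/2 = (1/2)*(121/4) = 121/8)
l(-177, G(-14, (2 + 0) + 2)) + 6671 = 121/8 + 6671 = 53489/8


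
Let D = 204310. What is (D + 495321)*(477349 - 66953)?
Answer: 287125763876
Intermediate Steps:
(D + 495321)*(477349 - 66953) = (204310 + 495321)*(477349 - 66953) = 699631*410396 = 287125763876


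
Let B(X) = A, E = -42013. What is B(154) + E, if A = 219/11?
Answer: -461924/11 ≈ -41993.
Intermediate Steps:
A = 219/11 (A = 219*(1/11) = 219/11 ≈ 19.909)
B(X) = 219/11
B(154) + E = 219/11 - 42013 = -461924/11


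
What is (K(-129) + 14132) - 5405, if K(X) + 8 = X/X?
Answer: 8720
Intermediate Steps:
K(X) = -7 (K(X) = -8 + X/X = -8 + 1 = -7)
(K(-129) + 14132) - 5405 = (-7 + 14132) - 5405 = 14125 - 5405 = 8720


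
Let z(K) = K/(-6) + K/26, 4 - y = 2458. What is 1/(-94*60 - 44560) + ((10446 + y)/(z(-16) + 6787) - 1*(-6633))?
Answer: 88178859784627/13291604600 ≈ 6634.2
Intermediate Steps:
y = -2454 (y = 4 - 1*2458 = 4 - 2458 = -2454)
z(K) = -5*K/39 (z(K) = K*(-⅙) + K*(1/26) = -K/6 + K/26 = -5*K/39)
1/(-94*60 - 44560) + ((10446 + y)/(z(-16) + 6787) - 1*(-6633)) = 1/(-94*60 - 44560) + ((10446 - 2454)/(-5/39*(-16) + 6787) - 1*(-6633)) = 1/(-5640 - 44560) + (7992/(80/39 + 6787) + 6633) = 1/(-50200) + (7992/(264773/39) + 6633) = -1/50200 + (7992*(39/264773) + 6633) = -1/50200 + (311688/264773 + 6633) = -1/50200 + 1756550997/264773 = 88178859784627/13291604600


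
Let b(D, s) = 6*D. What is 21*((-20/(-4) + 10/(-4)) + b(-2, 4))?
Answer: -399/2 ≈ -199.50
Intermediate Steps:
21*((-20/(-4) + 10/(-4)) + b(-2, 4)) = 21*((-20/(-4) + 10/(-4)) + 6*(-2)) = 21*((-20*(-1/4) + 10*(-1/4)) - 12) = 21*((5 - 5/2) - 12) = 21*(5/2 - 12) = 21*(-19/2) = -399/2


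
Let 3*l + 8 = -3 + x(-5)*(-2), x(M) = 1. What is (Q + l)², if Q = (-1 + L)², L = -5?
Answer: 9025/9 ≈ 1002.8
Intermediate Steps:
l = -13/3 (l = -8/3 + (-3 + 1*(-2))/3 = -8/3 + (-3 - 2)/3 = -8/3 + (⅓)*(-5) = -8/3 - 5/3 = -13/3 ≈ -4.3333)
Q = 36 (Q = (-1 - 5)² = (-6)² = 36)
(Q + l)² = (36 - 13/3)² = (95/3)² = 9025/9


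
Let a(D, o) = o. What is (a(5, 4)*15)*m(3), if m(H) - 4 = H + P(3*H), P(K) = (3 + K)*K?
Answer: 6900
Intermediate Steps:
P(K) = K*(3 + K)
m(H) = 4 + H + 3*H*(3 + 3*H) (m(H) = 4 + (H + (3*H)*(3 + 3*H)) = 4 + (H + 3*H*(3 + 3*H)) = 4 + H + 3*H*(3 + 3*H))
(a(5, 4)*15)*m(3) = (4*15)*(4 + 3 + 9*3*(1 + 3)) = 60*(4 + 3 + 9*3*4) = 60*(4 + 3 + 108) = 60*115 = 6900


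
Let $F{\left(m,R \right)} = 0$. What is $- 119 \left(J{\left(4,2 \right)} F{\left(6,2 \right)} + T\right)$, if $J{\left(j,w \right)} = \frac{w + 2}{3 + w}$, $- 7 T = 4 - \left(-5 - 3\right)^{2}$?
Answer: $-1020$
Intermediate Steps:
$T = \frac{60}{7}$ ($T = - \frac{4 - \left(-5 - 3\right)^{2}}{7} = - \frac{4 - \left(-8\right)^{2}}{7} = - \frac{4 - 64}{7} = \left(- \frac{1}{7}\right) \left(-60\right) = \frac{60}{7} \approx 8.5714$)
$J{\left(j,w \right)} = \frac{2 + w}{3 + w}$
$- 119 \left(J{\left(4,2 \right)} F{\left(6,2 \right)} + T\right) = - 119 \left(\frac{2 + 2}{3 + 2} \cdot 0 + \frac{60}{7}\right) = - 119 \left(\frac{1}{5} \cdot 4 \cdot 0 + \frac{60}{7}\right) = - 119 \left(\frac{4}{5} \cdot 0 + \frac{60}{7}\right) = - 119 \left(0 + \frac{60}{7}\right) = \left(-119\right) \frac{60}{7} = -1020$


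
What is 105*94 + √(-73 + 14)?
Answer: 9870 + I*√59 ≈ 9870.0 + 7.6811*I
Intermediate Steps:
105*94 + √(-73 + 14) = 9870 + √(-59) = 9870 + I*√59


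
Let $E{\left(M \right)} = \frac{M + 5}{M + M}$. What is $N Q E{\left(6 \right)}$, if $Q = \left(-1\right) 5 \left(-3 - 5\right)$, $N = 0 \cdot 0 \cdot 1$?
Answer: $0$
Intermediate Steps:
$E{\left(M \right)} = \frac{5 + M}{2 M}$
$N = 0$ ($N = 0 \cdot 1 = 0$)
$Q = 40$ ($Q = \left(-5\right) \left(-8\right) = 40$)
$N Q E{\left(6 \right)} = 0 \cdot 40 \frac{5 + 6}{2 \cdot 6} = 0 \cdot \frac{1}{2} \cdot \frac{1}{6} \cdot 11 = 0 \cdot \frac{11}{12} = 0$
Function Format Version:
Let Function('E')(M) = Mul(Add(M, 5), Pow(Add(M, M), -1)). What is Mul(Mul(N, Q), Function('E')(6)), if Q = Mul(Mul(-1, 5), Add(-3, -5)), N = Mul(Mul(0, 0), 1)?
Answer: 0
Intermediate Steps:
Function('E')(M) = Mul(Rational(1, 2), Pow(M, -1), Add(5, M)) (Function('E')(M) = Mul(Add(5, M), Pow(Mul(2, M), -1)) = Mul(Add(5, M), Mul(Rational(1, 2), Pow(M, -1))) = Mul(Rational(1, 2), Pow(M, -1), Add(5, M)))
N = 0 (N = Mul(0, 1) = 0)
Q = 40 (Q = Mul(-5, -8) = 40)
Mul(Mul(N, Q), Function('E')(6)) = Mul(Mul(0, 40), Mul(Rational(1, 2), Pow(6, -1), Add(5, 6))) = Mul(0, Mul(Rational(1, 2), Rational(1, 6), 11)) = Mul(0, Rational(11, 12)) = 0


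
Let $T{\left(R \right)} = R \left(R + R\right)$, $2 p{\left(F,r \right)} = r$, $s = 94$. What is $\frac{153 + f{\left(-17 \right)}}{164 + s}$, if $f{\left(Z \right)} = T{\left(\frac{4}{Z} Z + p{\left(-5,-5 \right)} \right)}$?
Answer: $\frac{105}{172} \approx 0.61047$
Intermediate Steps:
$p{\left(F,r \right)} = \frac{r}{2}$
$T{\left(R \right)} = 2 R^{2}$ ($T{\left(R \right)} = R 2 R = 2 R^{2}$)
$f{\left(Z \right)} = \frac{9}{2}$ ($f{\left(Z \right)} = 2 \left(\frac{4}{Z} Z + \frac{1}{2} \left(-5\right)\right)^{2} = 2 \left(4 - \frac{5}{2}\right)^{2} = 2 \left(\frac{3}{2}\right)^{2} = 2 \cdot \frac{9}{4} = \frac{9}{2}$)
$\frac{153 + f{\left(-17 \right)}}{164 + s} = \frac{153 + \frac{9}{2}}{164 + 94} = \frac{315}{2 \cdot 258} = \frac{315}{2} \cdot \frac{1}{258} = \frac{105}{172}$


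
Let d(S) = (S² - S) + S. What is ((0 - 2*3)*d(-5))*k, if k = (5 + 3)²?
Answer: -9600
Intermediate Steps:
d(S) = S²
k = 64 (k = 8² = 64)
((0 - 2*3)*d(-5))*k = ((0 - 2*3)*(-5)²)*64 = ((0 - 6)*25)*64 = -6*25*64 = -150*64 = -9600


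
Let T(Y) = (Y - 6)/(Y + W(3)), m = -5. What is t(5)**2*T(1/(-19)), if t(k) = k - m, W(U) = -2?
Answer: 11500/39 ≈ 294.87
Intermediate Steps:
t(k) = 5 + k (t(k) = k - 1*(-5) = k + 5 = 5 + k)
T(Y) = (-6 + Y)/(-2 + Y) (T(Y) = (Y - 6)/(Y - 2) = (-6 + Y)/(-2 + Y))
t(5)**2*T(1/(-19)) = (5 + 5)**2*((-6 + 1/(-19))/(-2 + 1/(-19))) = 10**2*((-6 - 1/19)/(-2 - 1/19)) = 100*(-115/19/(-39/19)) = 100*(-19/39*(-115/19)) = 100*(115/39) = 11500/39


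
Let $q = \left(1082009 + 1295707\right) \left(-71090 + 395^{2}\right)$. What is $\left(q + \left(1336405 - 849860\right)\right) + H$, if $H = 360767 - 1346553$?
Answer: $201950809219$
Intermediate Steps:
$H = -985786$ ($H = 360767 - 1346553 = -985786$)
$q = 201951308460$ ($q = 2377716 \left(-71090 + 156025\right) = 2377716 \cdot 84935 = 201951308460$)
$\left(q + \left(1336405 - 849860\right)\right) + H = \left(201951308460 + \left(1336405 - 849860\right)\right) - 985786 = \left(201951308460 + 486545\right) - 985786 = 201951795005 - 985786 = 201950809219$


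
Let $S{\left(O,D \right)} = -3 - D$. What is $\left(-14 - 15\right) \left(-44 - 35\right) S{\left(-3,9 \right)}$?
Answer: $-27492$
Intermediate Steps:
$\left(-14 - 15\right) \left(-44 - 35\right) S{\left(-3,9 \right)} = \left(-14 - 15\right) \left(-44 - 35\right) \left(-3 - 9\right) = \left(-29\right) \left(-79\right) \left(-12\right) = 2291 \left(-12\right) = -27492$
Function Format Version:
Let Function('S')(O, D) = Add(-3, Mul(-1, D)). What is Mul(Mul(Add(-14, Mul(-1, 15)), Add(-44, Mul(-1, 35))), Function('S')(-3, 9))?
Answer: -27492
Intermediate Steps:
Mul(Mul(Add(-14, Mul(-1, 15)), Add(-44, Mul(-1, 35))), Function('S')(-3, 9)) = Mul(Mul(Add(-14, Mul(-1, 15)), Add(-44, Mul(-1, 35))), Add(-3, Mul(-1, 9))) = Mul(Mul(Add(-14, -15), Add(-44, -35)), Add(-3, -9)) = Mul(Mul(-29, -79), -12) = Mul(2291, -12) = -27492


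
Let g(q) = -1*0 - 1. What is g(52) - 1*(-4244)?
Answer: 4243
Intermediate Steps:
g(q) = -1 (g(q) = 0 - 1 = -1)
g(52) - 1*(-4244) = -1 - 1*(-4244) = -1 + 4244 = 4243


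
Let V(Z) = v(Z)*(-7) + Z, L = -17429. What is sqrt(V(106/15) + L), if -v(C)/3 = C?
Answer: I*sqrt(3886545)/15 ≈ 131.43*I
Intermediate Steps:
v(C) = -3*C
V(Z) = 22*Z (V(Z) = -3*Z*(-7) + Z = 21*Z + Z = 22*Z)
sqrt(V(106/15) + L) = sqrt(22*(106/15) - 17429) = sqrt(2332/15 - 17429) = sqrt(-259103/15) = I*sqrt(3886545)/15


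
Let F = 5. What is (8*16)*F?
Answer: 640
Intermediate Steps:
(8*16)*F = (8*16)*5 = 128*5 = 640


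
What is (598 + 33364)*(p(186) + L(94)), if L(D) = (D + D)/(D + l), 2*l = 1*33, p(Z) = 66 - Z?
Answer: -887902528/221 ≈ -4.0177e+6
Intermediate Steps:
l = 33/2 (l = (1*33)/2 = (1/2)*33 = 33/2 ≈ 16.500)
L(D) = 2*D/(33/2 + D) (L(D) = (D + D)/(D + 33/2) = (2*D)/(33/2 + D) = 2*D/(33/2 + D))
(598 + 33364)*(p(186) + L(94)) = (598 + 33364)*((66 - 1*186) + 4*94/(33 + 2*94)) = 33962*((66 - 186) + 4*94/(33 + 188)) = 33962*(-120 + 4*94/221) = 33962*(-120 + 4*94*(1/221)) = 33962*(-120 + 376/221) = 33962*(-26144/221) = -887902528/221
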